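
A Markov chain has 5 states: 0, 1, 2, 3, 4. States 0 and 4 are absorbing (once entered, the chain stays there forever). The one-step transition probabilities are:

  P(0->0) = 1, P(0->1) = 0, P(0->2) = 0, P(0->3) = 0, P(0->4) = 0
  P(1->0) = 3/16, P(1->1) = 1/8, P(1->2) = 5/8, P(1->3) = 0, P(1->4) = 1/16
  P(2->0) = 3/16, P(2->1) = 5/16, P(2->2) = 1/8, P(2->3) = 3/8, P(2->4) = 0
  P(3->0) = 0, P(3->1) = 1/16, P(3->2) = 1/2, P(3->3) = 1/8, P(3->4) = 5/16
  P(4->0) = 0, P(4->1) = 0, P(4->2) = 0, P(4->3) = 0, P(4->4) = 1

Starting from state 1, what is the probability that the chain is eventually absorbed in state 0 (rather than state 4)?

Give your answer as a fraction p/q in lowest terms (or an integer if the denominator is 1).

Answer: 27/41

Derivation:
Let a_i = P(absorbed in 0 | start in state i).
Boundary conditions: a_0 = 1, a_4 = 0.
For each transient state i, a_i = sum_j P(i->j) * a_j:
  a_1 = 3/16*a_0 + 1/8*a_1 + 5/8*a_2 + 0*a_3 + 1/16*a_4
  a_2 = 3/16*a_0 + 5/16*a_1 + 1/8*a_2 + 3/8*a_3 + 0*a_4
  a_3 = 0*a_0 + 1/16*a_1 + 1/2*a_2 + 1/8*a_3 + 5/16*a_4

Substituting a_0 = 1 and a_4 = 0, rearrange to (I - Q) a = r where r[i] = P(i -> 0):
  [7/8, -5/8, 0] . (a_1, a_2, a_3) = 3/16
  [-5/16, 7/8, -3/8] . (a_1, a_2, a_3) = 3/16
  [-1/16, -1/2, 7/8] . (a_1, a_2, a_3) = 0

Solving yields:
  a_1 = 27/41
  a_2 = 51/82
  a_3 = 33/82

Starting state is 1, so the absorption probability is a_1 = 27/41.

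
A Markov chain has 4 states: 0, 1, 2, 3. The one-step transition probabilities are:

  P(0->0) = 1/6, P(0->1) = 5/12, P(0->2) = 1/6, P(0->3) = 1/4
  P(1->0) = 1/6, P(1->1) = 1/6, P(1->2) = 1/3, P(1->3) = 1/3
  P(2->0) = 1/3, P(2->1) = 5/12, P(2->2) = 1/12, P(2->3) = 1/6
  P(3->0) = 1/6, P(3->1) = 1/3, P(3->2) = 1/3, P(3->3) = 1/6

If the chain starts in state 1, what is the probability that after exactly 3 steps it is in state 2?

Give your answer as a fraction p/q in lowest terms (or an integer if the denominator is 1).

Computing P^3 by repeated multiplication:
P^1 =
  0: [1/6, 5/12, 1/6, 1/4]
  1: [1/6, 1/6, 1/3, 1/3]
  2: [1/3, 5/12, 1/12, 1/6]
  3: [1/6, 1/3, 1/3, 1/6]
P^2 =
  0: [7/36, 7/24, 19/72, 1/4]
  1: [2/9, 25/72, 2/9, 5/24]
  2: [13/72, 43/144, 37/144, 19/72]
  3: [2/9, 23/72, 2/9, 17/72]
P^3 =
  0: [91/432, 31/96, 203/864, 25/108]
  1: [11/54, 5/16, 13/54, 35/144]
  2: [181/864, 553/1728, 413/1728, 25/108]
  3: [11/54, 137/432, 13/54, 103/432]

(P^3)[1 -> 2] = 13/54

Answer: 13/54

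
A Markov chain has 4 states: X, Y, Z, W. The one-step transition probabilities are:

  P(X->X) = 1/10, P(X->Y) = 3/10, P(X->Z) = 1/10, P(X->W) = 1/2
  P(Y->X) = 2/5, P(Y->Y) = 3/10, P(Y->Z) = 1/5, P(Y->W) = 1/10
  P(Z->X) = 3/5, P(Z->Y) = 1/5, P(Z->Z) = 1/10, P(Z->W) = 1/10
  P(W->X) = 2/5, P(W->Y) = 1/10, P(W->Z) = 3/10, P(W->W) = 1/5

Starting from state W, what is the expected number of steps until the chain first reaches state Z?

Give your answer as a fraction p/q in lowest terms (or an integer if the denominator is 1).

Let h_i = expected steps to first reach Z from state i.
Boundary: h_Z = 0.
First-step equations for the other states:
  h_X = 1 + 1/10*h_X + 3/10*h_Y + 1/10*h_Z + 1/2*h_W
  h_Y = 1 + 2/5*h_X + 3/10*h_Y + 1/5*h_Z + 1/10*h_W
  h_W = 1 + 2/5*h_X + 1/10*h_Y + 3/10*h_Z + 1/5*h_W

Substituting h_Z = 0 and rearranging gives the linear system (I - Q) h = 1:
  [9/10, -3/10, -1/2] . (h_X, h_Y, h_W) = 1
  [-2/5, 7/10, -1/10] . (h_X, h_Y, h_W) = 1
  [-2/5, -1/10, 4/5] . (h_X, h_Y, h_W) = 1

Solving yields:
  h_X = 1220/227
  h_Y = 1170/227
  h_W = 1040/227

Starting state is W, so the expected hitting time is h_W = 1040/227.

Answer: 1040/227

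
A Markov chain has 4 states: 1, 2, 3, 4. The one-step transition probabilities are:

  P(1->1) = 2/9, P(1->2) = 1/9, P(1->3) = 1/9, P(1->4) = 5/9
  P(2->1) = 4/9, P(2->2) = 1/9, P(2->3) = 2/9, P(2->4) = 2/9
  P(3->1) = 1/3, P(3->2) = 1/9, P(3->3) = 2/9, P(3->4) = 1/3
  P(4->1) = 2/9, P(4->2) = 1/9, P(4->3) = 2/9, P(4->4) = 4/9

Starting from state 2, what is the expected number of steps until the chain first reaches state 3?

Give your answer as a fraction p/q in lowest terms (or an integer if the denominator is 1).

Let h_i = expected steps to first reach 3 from state i.
Boundary: h_3 = 0.
First-step equations for the other states:
  h_1 = 1 + 2/9*h_1 + 1/9*h_2 + 1/9*h_3 + 5/9*h_4
  h_2 = 1 + 4/9*h_1 + 1/9*h_2 + 2/9*h_3 + 2/9*h_4
  h_4 = 1 + 2/9*h_1 + 1/9*h_2 + 2/9*h_3 + 4/9*h_4

Substituting h_3 = 0 and rearranging gives the linear system (I - Q) h = 1:
  [7/9, -1/9, -5/9] . (h_1, h_2, h_4) = 1
  [-4/9, 8/9, -2/9] . (h_1, h_2, h_4) = 1
  [-2/9, -1/9, 5/9] . (h_1, h_2, h_4) = 1

Solving yields:
  h_1 = 405/71
  h_2 = 747/142
  h_4 = 729/142

Starting state is 2, so the expected hitting time is h_2 = 747/142.

Answer: 747/142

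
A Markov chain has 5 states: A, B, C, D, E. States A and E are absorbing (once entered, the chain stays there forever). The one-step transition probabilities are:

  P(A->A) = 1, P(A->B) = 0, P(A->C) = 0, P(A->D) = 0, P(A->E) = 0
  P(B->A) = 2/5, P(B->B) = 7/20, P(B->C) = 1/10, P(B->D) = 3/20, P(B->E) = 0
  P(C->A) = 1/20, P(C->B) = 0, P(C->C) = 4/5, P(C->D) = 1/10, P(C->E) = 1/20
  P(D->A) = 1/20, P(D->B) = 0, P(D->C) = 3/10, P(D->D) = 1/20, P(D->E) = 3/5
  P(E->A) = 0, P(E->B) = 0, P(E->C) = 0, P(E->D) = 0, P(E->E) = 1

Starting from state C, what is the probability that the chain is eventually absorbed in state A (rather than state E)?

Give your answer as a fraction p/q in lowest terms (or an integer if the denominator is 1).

Answer: 21/64

Derivation:
Let a_i = P(absorbed in A | start in state i).
Boundary conditions: a_A = 1, a_E = 0.
For each transient state i, a_i = sum_j P(i->j) * a_j:
  a_B = 2/5*a_A + 7/20*a_B + 1/10*a_C + 3/20*a_D + 0*a_E
  a_C = 1/20*a_A + 0*a_B + 4/5*a_C + 1/10*a_D + 1/20*a_E
  a_D = 1/20*a_A + 0*a_B + 3/10*a_C + 1/20*a_D + 3/5*a_E

Substituting a_A = 1 and a_E = 0, rearrange to (I - Q) a = r where r[i] = P(i -> A):
  [13/20, -1/10, -3/20] . (a_B, a_C, a_D) = 2/5
  [0, 1/5, -1/10] . (a_B, a_C, a_D) = 1/20
  [0, -3/10, 19/20] . (a_B, a_C, a_D) = 1/20

Solving yields:
  a_B = 73/104
  a_C = 21/64
  a_D = 5/32

Starting state is C, so the absorption probability is a_C = 21/64.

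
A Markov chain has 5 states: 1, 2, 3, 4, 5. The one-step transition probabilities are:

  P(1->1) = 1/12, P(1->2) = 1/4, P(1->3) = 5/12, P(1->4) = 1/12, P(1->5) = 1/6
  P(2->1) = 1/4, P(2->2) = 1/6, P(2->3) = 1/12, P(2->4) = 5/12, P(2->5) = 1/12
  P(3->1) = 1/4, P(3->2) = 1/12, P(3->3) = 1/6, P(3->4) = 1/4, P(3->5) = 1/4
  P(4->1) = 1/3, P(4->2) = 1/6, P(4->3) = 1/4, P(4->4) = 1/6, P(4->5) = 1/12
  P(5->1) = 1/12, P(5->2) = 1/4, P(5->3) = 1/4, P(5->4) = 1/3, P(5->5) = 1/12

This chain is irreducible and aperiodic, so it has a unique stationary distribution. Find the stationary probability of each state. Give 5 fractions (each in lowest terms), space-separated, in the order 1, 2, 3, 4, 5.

Answer: 6077/28785 5074/28785 6797/28785 6799/28785 1346/9595

Derivation:
The stationary distribution satisfies pi = pi * P, i.e.:
  pi_1 = 1/12*pi_1 + 1/4*pi_2 + 1/4*pi_3 + 1/3*pi_4 + 1/12*pi_5
  pi_2 = 1/4*pi_1 + 1/6*pi_2 + 1/12*pi_3 + 1/6*pi_4 + 1/4*pi_5
  pi_3 = 5/12*pi_1 + 1/12*pi_2 + 1/6*pi_3 + 1/4*pi_4 + 1/4*pi_5
  pi_4 = 1/12*pi_1 + 5/12*pi_2 + 1/4*pi_3 + 1/6*pi_4 + 1/3*pi_5
  pi_5 = 1/6*pi_1 + 1/12*pi_2 + 1/4*pi_3 + 1/12*pi_4 + 1/12*pi_5
with normalization: pi_1 + pi_2 + pi_3 + pi_4 + pi_5 = 1.

Using the first 4 balance equations plus normalization, the linear system A*pi = b is:
  [-11/12, 1/4, 1/4, 1/3, 1/12] . pi = 0
  [1/4, -5/6, 1/12, 1/6, 1/4] . pi = 0
  [5/12, 1/12, -5/6, 1/4, 1/4] . pi = 0
  [1/12, 5/12, 1/4, -5/6, 1/3] . pi = 0
  [1, 1, 1, 1, 1] . pi = 1

Solving yields:
  pi_1 = 6077/28785
  pi_2 = 5074/28785
  pi_3 = 6797/28785
  pi_4 = 6799/28785
  pi_5 = 1346/9595

Verification (pi * P):
  6077/28785*1/12 + 5074/28785*1/4 + 6797/28785*1/4 + 6799/28785*1/3 + 1346/9595*1/12 = 6077/28785 = pi_1  (ok)
  6077/28785*1/4 + 5074/28785*1/6 + 6797/28785*1/12 + 6799/28785*1/6 + 1346/9595*1/4 = 5074/28785 = pi_2  (ok)
  6077/28785*5/12 + 5074/28785*1/12 + 6797/28785*1/6 + 6799/28785*1/4 + 1346/9595*1/4 = 6797/28785 = pi_3  (ok)
  6077/28785*1/12 + 5074/28785*5/12 + 6797/28785*1/4 + 6799/28785*1/6 + 1346/9595*1/3 = 6799/28785 = pi_4  (ok)
  6077/28785*1/6 + 5074/28785*1/12 + 6797/28785*1/4 + 6799/28785*1/12 + 1346/9595*1/12 = 1346/9595 = pi_5  (ok)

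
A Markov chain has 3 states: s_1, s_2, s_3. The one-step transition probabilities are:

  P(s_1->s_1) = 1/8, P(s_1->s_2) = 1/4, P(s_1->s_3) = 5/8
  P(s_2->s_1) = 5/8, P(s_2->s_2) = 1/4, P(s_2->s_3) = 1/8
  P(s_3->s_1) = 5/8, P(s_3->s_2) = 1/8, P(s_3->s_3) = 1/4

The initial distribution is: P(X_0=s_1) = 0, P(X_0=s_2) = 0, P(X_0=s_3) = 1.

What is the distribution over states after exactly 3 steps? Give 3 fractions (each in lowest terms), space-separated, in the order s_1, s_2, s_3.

Answer: 15/32 49/256 87/256

Derivation:
Propagating the distribution step by step (d_{t+1} = d_t * P):
d_0 = (s_1=0, s_2=0, s_3=1)
  d_1[s_1] = 0*1/8 + 0*5/8 + 1*5/8 = 5/8
  d_1[s_2] = 0*1/4 + 0*1/4 + 1*1/8 = 1/8
  d_1[s_3] = 0*5/8 + 0*1/8 + 1*1/4 = 1/4
d_1 = (s_1=5/8, s_2=1/8, s_3=1/4)
  d_2[s_1] = 5/8*1/8 + 1/8*5/8 + 1/4*5/8 = 5/16
  d_2[s_2] = 5/8*1/4 + 1/8*1/4 + 1/4*1/8 = 7/32
  d_2[s_3] = 5/8*5/8 + 1/8*1/8 + 1/4*1/4 = 15/32
d_2 = (s_1=5/16, s_2=7/32, s_3=15/32)
  d_3[s_1] = 5/16*1/8 + 7/32*5/8 + 15/32*5/8 = 15/32
  d_3[s_2] = 5/16*1/4 + 7/32*1/4 + 15/32*1/8 = 49/256
  d_3[s_3] = 5/16*5/8 + 7/32*1/8 + 15/32*1/4 = 87/256
d_3 = (s_1=15/32, s_2=49/256, s_3=87/256)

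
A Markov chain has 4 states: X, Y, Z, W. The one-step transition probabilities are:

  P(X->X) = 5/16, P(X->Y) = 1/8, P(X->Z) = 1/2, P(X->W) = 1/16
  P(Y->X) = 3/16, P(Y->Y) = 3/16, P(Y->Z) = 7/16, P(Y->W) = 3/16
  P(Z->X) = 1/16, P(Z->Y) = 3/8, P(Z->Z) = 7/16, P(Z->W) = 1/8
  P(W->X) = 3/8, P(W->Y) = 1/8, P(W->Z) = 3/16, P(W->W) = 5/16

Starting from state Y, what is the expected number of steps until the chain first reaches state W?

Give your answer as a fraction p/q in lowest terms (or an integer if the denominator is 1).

Answer: 3616/509

Derivation:
Let h_i = expected steps to first reach W from state i.
Boundary: h_W = 0.
First-step equations for the other states:
  h_X = 1 + 5/16*h_X + 1/8*h_Y + 1/2*h_Z + 1/16*h_W
  h_Y = 1 + 3/16*h_X + 3/16*h_Y + 7/16*h_Z + 3/16*h_W
  h_Z = 1 + 1/16*h_X + 3/8*h_Y + 7/16*h_Z + 1/8*h_W

Substituting h_W = 0 and rearranging gives the linear system (I - Q) h = 1:
  [11/16, -1/8, -1/2] . (h_X, h_Y, h_Z) = 1
  [-3/16, 13/16, -7/16] . (h_X, h_Y, h_Z) = 1
  [-1/16, -3/8, 9/16] . (h_X, h_Y, h_Z) = 1

Solving yields:
  h_X = 4144/509
  h_Y = 3616/509
  h_Z = 3776/509

Starting state is Y, so the expected hitting time is h_Y = 3616/509.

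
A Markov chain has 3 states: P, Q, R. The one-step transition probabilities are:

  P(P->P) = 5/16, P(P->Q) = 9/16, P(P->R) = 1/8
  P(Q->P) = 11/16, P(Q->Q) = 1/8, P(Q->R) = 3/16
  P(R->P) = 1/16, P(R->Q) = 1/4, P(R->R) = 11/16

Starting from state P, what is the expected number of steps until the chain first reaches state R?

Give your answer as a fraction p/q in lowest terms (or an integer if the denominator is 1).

Answer: 368/55

Derivation:
Let h_i = expected steps to first reach R from state i.
Boundary: h_R = 0.
First-step equations for the other states:
  h_P = 1 + 5/16*h_P + 9/16*h_Q + 1/8*h_R
  h_Q = 1 + 11/16*h_P + 1/8*h_Q + 3/16*h_R

Substituting h_R = 0 and rearranging gives the linear system (I - Q) h = 1:
  [11/16, -9/16] . (h_P, h_Q) = 1
  [-11/16, 7/8] . (h_P, h_Q) = 1

Solving yields:
  h_P = 368/55
  h_Q = 32/5

Starting state is P, so the expected hitting time is h_P = 368/55.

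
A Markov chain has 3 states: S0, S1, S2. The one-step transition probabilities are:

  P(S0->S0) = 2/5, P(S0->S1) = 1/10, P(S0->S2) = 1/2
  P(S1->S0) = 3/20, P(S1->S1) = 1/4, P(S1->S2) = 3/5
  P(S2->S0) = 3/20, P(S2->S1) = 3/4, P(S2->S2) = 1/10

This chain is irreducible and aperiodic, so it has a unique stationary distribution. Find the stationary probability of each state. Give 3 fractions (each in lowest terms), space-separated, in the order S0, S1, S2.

Answer: 1/5 31/75 29/75

Derivation:
The stationary distribution satisfies pi = pi * P, i.e.:
  pi_S0 = 2/5*pi_S0 + 3/20*pi_S1 + 3/20*pi_S2
  pi_S1 = 1/10*pi_S0 + 1/4*pi_S1 + 3/4*pi_S2
  pi_S2 = 1/2*pi_S0 + 3/5*pi_S1 + 1/10*pi_S2
with normalization: pi_S0 + pi_S1 + pi_S2 = 1.

Using the first 2 balance equations plus normalization, the linear system A*pi = b is:
  [-3/5, 3/20, 3/20] . pi = 0
  [1/10, -3/4, 3/4] . pi = 0
  [1, 1, 1] . pi = 1

Solving yields:
  pi_S0 = 1/5
  pi_S1 = 31/75
  pi_S2 = 29/75

Verification (pi * P):
  1/5*2/5 + 31/75*3/20 + 29/75*3/20 = 1/5 = pi_S0  (ok)
  1/5*1/10 + 31/75*1/4 + 29/75*3/4 = 31/75 = pi_S1  (ok)
  1/5*1/2 + 31/75*3/5 + 29/75*1/10 = 29/75 = pi_S2  (ok)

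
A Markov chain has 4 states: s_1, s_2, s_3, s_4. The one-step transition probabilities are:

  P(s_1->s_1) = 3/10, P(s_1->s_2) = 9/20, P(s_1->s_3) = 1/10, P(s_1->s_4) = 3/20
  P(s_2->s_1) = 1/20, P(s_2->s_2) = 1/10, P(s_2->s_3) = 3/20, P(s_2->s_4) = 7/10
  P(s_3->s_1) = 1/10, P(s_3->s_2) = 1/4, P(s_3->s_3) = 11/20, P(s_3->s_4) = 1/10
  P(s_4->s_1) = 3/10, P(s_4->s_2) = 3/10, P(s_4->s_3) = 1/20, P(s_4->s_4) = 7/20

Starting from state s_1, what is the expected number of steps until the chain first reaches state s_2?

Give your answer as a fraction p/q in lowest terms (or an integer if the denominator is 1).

Let h_i = expected steps to first reach s_2 from state i.
Boundary: h_s_2 = 0.
First-step equations for the other states:
  h_s_1 = 1 + 3/10*h_s_1 + 9/20*h_s_2 + 1/10*h_s_3 + 3/20*h_s_4
  h_s_3 = 1 + 1/10*h_s_1 + 1/4*h_s_2 + 11/20*h_s_3 + 1/10*h_s_4
  h_s_4 = 1 + 3/10*h_s_1 + 3/10*h_s_2 + 1/20*h_s_3 + 7/20*h_s_4

Substituting h_s_2 = 0 and rearranging gives the linear system (I - Q) h = 1:
  [7/10, -1/10, -3/20] . (h_s_1, h_s_3, h_s_4) = 1
  [-1/10, 9/20, -1/10] . (h_s_1, h_s_3, h_s_4) = 1
  [-3/10, -1/20, 13/20] . (h_s_1, h_s_3, h_s_4) = 1

Solving yields:
  h_s_1 = 1750/683
  h_s_3 = 2360/683
  h_s_4 = 2040/683

Starting state is s_1, so the expected hitting time is h_s_1 = 1750/683.

Answer: 1750/683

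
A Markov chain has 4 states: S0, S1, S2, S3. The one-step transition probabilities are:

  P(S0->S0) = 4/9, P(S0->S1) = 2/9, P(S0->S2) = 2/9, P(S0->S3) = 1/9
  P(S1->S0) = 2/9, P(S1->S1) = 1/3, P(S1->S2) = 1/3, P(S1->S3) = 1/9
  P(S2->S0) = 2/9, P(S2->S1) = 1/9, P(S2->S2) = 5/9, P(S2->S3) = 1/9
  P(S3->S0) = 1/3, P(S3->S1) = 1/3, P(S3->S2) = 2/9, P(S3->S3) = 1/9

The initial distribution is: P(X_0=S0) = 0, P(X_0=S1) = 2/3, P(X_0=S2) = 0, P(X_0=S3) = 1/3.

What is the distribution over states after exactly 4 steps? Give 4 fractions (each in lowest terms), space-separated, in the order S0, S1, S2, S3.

Propagating the distribution step by step (d_{t+1} = d_t * P):
d_0 = (S0=0, S1=2/3, S2=0, S3=1/3)
  d_1[S0] = 0*4/9 + 2/3*2/9 + 0*2/9 + 1/3*1/3 = 7/27
  d_1[S1] = 0*2/9 + 2/3*1/3 + 0*1/9 + 1/3*1/3 = 1/3
  d_1[S2] = 0*2/9 + 2/3*1/3 + 0*5/9 + 1/3*2/9 = 8/27
  d_1[S3] = 0*1/9 + 2/3*1/9 + 0*1/9 + 1/3*1/9 = 1/9
d_1 = (S0=7/27, S1=1/3, S2=8/27, S3=1/9)
  d_2[S0] = 7/27*4/9 + 1/3*2/9 + 8/27*2/9 + 1/9*1/3 = 71/243
  d_2[S1] = 7/27*2/9 + 1/3*1/3 + 8/27*1/9 + 1/9*1/3 = 58/243
  d_2[S2] = 7/27*2/9 + 1/3*1/3 + 8/27*5/9 + 1/9*2/9 = 29/81
  d_2[S3] = 7/27*1/9 + 1/3*1/9 + 8/27*1/9 + 1/9*1/9 = 1/9
d_2 = (S0=71/243, S1=58/243, S2=29/81, S3=1/9)
  d_3[S0] = 71/243*4/9 + 58/243*2/9 + 29/81*2/9 + 1/9*1/3 = 655/2187
  d_3[S1] = 71/243*2/9 + 58/243*1/3 + 29/81*1/9 + 1/9*1/3 = 484/2187
  d_3[S2] = 71/243*2/9 + 58/243*1/3 + 29/81*5/9 + 1/9*2/9 = 805/2187
  d_3[S3] = 71/243*1/9 + 58/243*1/9 + 29/81*1/9 + 1/9*1/9 = 1/9
d_3 = (S0=655/2187, S1=484/2187, S2=805/2187, S3=1/9)
  d_4[S0] = 655/2187*4/9 + 484/2187*2/9 + 805/2187*2/9 + 1/9*1/3 = 5927/19683
  d_4[S1] = 655/2187*2/9 + 484/2187*1/3 + 805/2187*1/9 + 1/9*1/3 = 1432/6561
  d_4[S2] = 655/2187*2/9 + 484/2187*1/3 + 805/2187*5/9 + 1/9*2/9 = 7273/19683
  d_4[S3] = 655/2187*1/9 + 484/2187*1/9 + 805/2187*1/9 + 1/9*1/9 = 1/9
d_4 = (S0=5927/19683, S1=1432/6561, S2=7273/19683, S3=1/9)

Answer: 5927/19683 1432/6561 7273/19683 1/9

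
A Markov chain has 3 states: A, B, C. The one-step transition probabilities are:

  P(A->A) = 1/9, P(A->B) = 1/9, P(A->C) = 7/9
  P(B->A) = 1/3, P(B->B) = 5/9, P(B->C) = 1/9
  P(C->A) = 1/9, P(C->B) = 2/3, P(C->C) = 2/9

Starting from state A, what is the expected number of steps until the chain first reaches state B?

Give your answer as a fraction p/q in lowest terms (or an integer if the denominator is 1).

Let h_i = expected steps to first reach B from state i.
Boundary: h_B = 0.
First-step equations for the other states:
  h_A = 1 + 1/9*h_A + 1/9*h_B + 7/9*h_C
  h_C = 1 + 1/9*h_A + 2/3*h_B + 2/9*h_C

Substituting h_B = 0 and rearranging gives the linear system (I - Q) h = 1:
  [8/9, -7/9] . (h_A, h_C) = 1
  [-1/9, 7/9] . (h_A, h_C) = 1

Solving yields:
  h_A = 18/7
  h_C = 81/49

Starting state is A, so the expected hitting time is h_A = 18/7.

Answer: 18/7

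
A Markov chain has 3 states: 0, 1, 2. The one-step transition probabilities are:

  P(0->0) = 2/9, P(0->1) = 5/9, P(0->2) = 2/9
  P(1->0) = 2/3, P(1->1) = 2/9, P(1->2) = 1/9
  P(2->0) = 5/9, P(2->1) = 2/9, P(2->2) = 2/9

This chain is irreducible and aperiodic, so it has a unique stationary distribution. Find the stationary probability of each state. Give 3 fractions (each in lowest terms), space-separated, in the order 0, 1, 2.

Answer: 47/105 13/35 19/105

Derivation:
The stationary distribution satisfies pi = pi * P, i.e.:
  pi_0 = 2/9*pi_0 + 2/3*pi_1 + 5/9*pi_2
  pi_1 = 5/9*pi_0 + 2/9*pi_1 + 2/9*pi_2
  pi_2 = 2/9*pi_0 + 1/9*pi_1 + 2/9*pi_2
with normalization: pi_0 + pi_1 + pi_2 = 1.

Using the first 2 balance equations plus normalization, the linear system A*pi = b is:
  [-7/9, 2/3, 5/9] . pi = 0
  [5/9, -7/9, 2/9] . pi = 0
  [1, 1, 1] . pi = 1

Solving yields:
  pi_0 = 47/105
  pi_1 = 13/35
  pi_2 = 19/105

Verification (pi * P):
  47/105*2/9 + 13/35*2/3 + 19/105*5/9 = 47/105 = pi_0  (ok)
  47/105*5/9 + 13/35*2/9 + 19/105*2/9 = 13/35 = pi_1  (ok)
  47/105*2/9 + 13/35*1/9 + 19/105*2/9 = 19/105 = pi_2  (ok)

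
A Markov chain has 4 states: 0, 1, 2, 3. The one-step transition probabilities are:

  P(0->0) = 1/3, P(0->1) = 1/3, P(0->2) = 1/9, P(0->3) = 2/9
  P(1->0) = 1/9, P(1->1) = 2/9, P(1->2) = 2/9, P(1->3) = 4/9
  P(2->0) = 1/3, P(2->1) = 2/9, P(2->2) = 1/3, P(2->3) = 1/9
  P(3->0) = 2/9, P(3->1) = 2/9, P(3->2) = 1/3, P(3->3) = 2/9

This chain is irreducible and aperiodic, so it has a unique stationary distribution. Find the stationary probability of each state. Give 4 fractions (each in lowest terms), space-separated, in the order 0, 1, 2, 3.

The stationary distribution satisfies pi = pi * P, i.e.:
  pi_0 = 1/3*pi_0 + 1/9*pi_1 + 1/3*pi_2 + 2/9*pi_3
  pi_1 = 1/3*pi_0 + 2/9*pi_1 + 2/9*pi_2 + 2/9*pi_3
  pi_2 = 1/9*pi_0 + 2/9*pi_1 + 1/3*pi_2 + 1/3*pi_3
  pi_3 = 2/9*pi_0 + 4/9*pi_1 + 1/9*pi_2 + 2/9*pi_3
with normalization: pi_0 + pi_1 + pi_2 + pi_3 = 1.

Using the first 3 balance equations plus normalization, the linear system A*pi = b is:
  [-2/3, 1/9, 1/3, 2/9] . pi = 0
  [1/3, -7/9, 2/9, 2/9] . pi = 0
  [1/9, 2/9, -2/3, 1/3] . pi = 0
  [1, 1, 1, 1] . pi = 1

Solving yields:
  pi_0 = 1/4
  pi_1 = 1/4
  pi_2 = 1/4
  pi_3 = 1/4

Verification (pi * P):
  1/4*1/3 + 1/4*1/9 + 1/4*1/3 + 1/4*2/9 = 1/4 = pi_0  (ok)
  1/4*1/3 + 1/4*2/9 + 1/4*2/9 + 1/4*2/9 = 1/4 = pi_1  (ok)
  1/4*1/9 + 1/4*2/9 + 1/4*1/3 + 1/4*1/3 = 1/4 = pi_2  (ok)
  1/4*2/9 + 1/4*4/9 + 1/4*1/9 + 1/4*2/9 = 1/4 = pi_3  (ok)

Answer: 1/4 1/4 1/4 1/4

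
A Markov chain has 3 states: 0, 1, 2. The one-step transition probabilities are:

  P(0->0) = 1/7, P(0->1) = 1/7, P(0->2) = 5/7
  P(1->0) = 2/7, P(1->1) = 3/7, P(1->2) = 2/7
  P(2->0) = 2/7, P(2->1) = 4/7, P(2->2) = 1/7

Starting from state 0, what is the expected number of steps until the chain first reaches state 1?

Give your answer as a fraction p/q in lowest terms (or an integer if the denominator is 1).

Answer: 77/26

Derivation:
Let h_i = expected steps to first reach 1 from state i.
Boundary: h_1 = 0.
First-step equations for the other states:
  h_0 = 1 + 1/7*h_0 + 1/7*h_1 + 5/7*h_2
  h_2 = 1 + 2/7*h_0 + 4/7*h_1 + 1/7*h_2

Substituting h_1 = 0 and rearranging gives the linear system (I - Q) h = 1:
  [6/7, -5/7] . (h_0, h_2) = 1
  [-2/7, 6/7] . (h_0, h_2) = 1

Solving yields:
  h_0 = 77/26
  h_2 = 28/13

Starting state is 0, so the expected hitting time is h_0 = 77/26.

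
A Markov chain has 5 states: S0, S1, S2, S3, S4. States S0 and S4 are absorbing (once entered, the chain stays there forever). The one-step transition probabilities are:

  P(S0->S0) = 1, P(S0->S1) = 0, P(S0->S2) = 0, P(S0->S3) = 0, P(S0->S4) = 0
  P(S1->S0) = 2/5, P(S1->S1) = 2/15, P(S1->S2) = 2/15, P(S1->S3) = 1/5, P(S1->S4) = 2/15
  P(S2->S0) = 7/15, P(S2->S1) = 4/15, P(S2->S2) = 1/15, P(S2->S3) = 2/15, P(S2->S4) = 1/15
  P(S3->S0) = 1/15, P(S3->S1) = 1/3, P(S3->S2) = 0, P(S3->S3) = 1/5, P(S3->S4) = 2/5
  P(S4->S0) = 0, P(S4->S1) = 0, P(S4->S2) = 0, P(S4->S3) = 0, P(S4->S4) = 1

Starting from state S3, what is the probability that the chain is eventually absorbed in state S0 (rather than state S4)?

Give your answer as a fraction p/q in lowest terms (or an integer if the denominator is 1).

Answer: 332/929

Derivation:
Let a_i = P(absorbed in S0 | start in state i).
Boundary conditions: a_S0 = 1, a_S4 = 0.
For each transient state i, a_i = sum_j P(i->j) * a_j:
  a_S1 = 2/5*a_S0 + 2/15*a_S1 + 2/15*a_S2 + 1/5*a_S3 + 2/15*a_S4
  a_S2 = 7/15*a_S0 + 4/15*a_S1 + 1/15*a_S2 + 2/15*a_S3 + 1/15*a_S4
  a_S3 = 1/15*a_S0 + 1/3*a_S1 + 0*a_S2 + 1/5*a_S3 + 2/5*a_S4

Substituting a_S0 = 1 and a_S4 = 0, rearrange to (I - Q) a = r where r[i] = P(i -> S0):
  [13/15, -2/15, -1/5] . (a_S1, a_S2, a_S3) = 2/5
  [-4/15, 14/15, -2/15] . (a_S1, a_S2, a_S3) = 7/15
  [-1/3, 0, 4/5] . (a_S1, a_S2, a_S3) = 1/15

Solving yields:
  a_S1 = 611/929
  a_S2 = 1373/1858
  a_S3 = 332/929

Starting state is S3, so the absorption probability is a_S3 = 332/929.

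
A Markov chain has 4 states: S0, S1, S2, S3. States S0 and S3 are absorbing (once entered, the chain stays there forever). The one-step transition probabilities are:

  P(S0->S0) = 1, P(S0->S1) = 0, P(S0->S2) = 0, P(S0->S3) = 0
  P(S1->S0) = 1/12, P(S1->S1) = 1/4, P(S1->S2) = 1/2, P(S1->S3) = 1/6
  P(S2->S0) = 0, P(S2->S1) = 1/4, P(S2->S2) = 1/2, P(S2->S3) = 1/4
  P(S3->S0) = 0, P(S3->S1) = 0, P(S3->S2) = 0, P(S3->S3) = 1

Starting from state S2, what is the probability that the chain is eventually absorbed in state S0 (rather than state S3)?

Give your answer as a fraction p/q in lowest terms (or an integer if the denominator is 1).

Let a_i = P(absorbed in S0 | start in state i).
Boundary conditions: a_S0 = 1, a_S3 = 0.
For each transient state i, a_i = sum_j P(i->j) * a_j:
  a_S1 = 1/12*a_S0 + 1/4*a_S1 + 1/2*a_S2 + 1/6*a_S3
  a_S2 = 0*a_S0 + 1/4*a_S1 + 1/2*a_S2 + 1/4*a_S3

Substituting a_S0 = 1 and a_S3 = 0, rearrange to (I - Q) a = r where r[i] = P(i -> S0):
  [3/4, -1/2] . (a_S1, a_S2) = 1/12
  [-1/4, 1/2] . (a_S1, a_S2) = 0

Solving yields:
  a_S1 = 1/6
  a_S2 = 1/12

Starting state is S2, so the absorption probability is a_S2 = 1/12.

Answer: 1/12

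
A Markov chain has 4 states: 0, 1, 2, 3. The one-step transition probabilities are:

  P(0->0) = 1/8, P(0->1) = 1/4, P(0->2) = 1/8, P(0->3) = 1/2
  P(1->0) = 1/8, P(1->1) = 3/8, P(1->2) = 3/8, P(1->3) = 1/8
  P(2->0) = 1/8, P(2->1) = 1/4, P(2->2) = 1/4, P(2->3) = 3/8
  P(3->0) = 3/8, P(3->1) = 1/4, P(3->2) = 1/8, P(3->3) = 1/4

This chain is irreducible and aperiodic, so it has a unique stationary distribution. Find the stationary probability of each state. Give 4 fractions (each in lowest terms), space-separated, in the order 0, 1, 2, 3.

Answer: 97/490 2/7 11/49 143/490

Derivation:
The stationary distribution satisfies pi = pi * P, i.e.:
  pi_0 = 1/8*pi_0 + 1/8*pi_1 + 1/8*pi_2 + 3/8*pi_3
  pi_1 = 1/4*pi_0 + 3/8*pi_1 + 1/4*pi_2 + 1/4*pi_3
  pi_2 = 1/8*pi_0 + 3/8*pi_1 + 1/4*pi_2 + 1/8*pi_3
  pi_3 = 1/2*pi_0 + 1/8*pi_1 + 3/8*pi_2 + 1/4*pi_3
with normalization: pi_0 + pi_1 + pi_2 + pi_3 = 1.

Using the first 3 balance equations plus normalization, the linear system A*pi = b is:
  [-7/8, 1/8, 1/8, 3/8] . pi = 0
  [1/4, -5/8, 1/4, 1/4] . pi = 0
  [1/8, 3/8, -3/4, 1/8] . pi = 0
  [1, 1, 1, 1] . pi = 1

Solving yields:
  pi_0 = 97/490
  pi_1 = 2/7
  pi_2 = 11/49
  pi_3 = 143/490

Verification (pi * P):
  97/490*1/8 + 2/7*1/8 + 11/49*1/8 + 143/490*3/8 = 97/490 = pi_0  (ok)
  97/490*1/4 + 2/7*3/8 + 11/49*1/4 + 143/490*1/4 = 2/7 = pi_1  (ok)
  97/490*1/8 + 2/7*3/8 + 11/49*1/4 + 143/490*1/8 = 11/49 = pi_2  (ok)
  97/490*1/2 + 2/7*1/8 + 11/49*3/8 + 143/490*1/4 = 143/490 = pi_3  (ok)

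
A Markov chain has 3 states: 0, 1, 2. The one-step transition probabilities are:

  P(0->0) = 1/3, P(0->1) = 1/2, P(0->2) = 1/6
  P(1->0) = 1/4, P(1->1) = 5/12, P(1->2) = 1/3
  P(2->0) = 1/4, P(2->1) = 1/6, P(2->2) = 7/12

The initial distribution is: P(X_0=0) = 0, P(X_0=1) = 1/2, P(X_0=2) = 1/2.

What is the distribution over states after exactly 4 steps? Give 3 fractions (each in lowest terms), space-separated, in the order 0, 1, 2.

Propagating the distribution step by step (d_{t+1} = d_t * P):
d_0 = (0=0, 1=1/2, 2=1/2)
  d_1[0] = 0*1/3 + 1/2*1/4 + 1/2*1/4 = 1/4
  d_1[1] = 0*1/2 + 1/2*5/12 + 1/2*1/6 = 7/24
  d_1[2] = 0*1/6 + 1/2*1/3 + 1/2*7/12 = 11/24
d_1 = (0=1/4, 1=7/24, 2=11/24)
  d_2[0] = 1/4*1/3 + 7/24*1/4 + 11/24*1/4 = 13/48
  d_2[1] = 1/4*1/2 + 7/24*5/12 + 11/24*1/6 = 31/96
  d_2[2] = 1/4*1/6 + 7/24*1/3 + 11/24*7/12 = 13/32
d_2 = (0=13/48, 1=31/96, 2=13/32)
  d_3[0] = 13/48*1/3 + 31/96*1/4 + 13/32*1/4 = 157/576
  d_3[1] = 13/48*1/2 + 31/96*5/12 + 13/32*1/6 = 389/1152
  d_3[2] = 13/48*1/6 + 31/96*1/3 + 13/32*7/12 = 449/1152
d_3 = (0=157/576, 1=389/1152, 2=449/1152)
  d_4[0] = 157/576*1/3 + 389/1152*1/4 + 449/1152*1/4 = 1885/6912
  d_4[1] = 157/576*1/2 + 389/1152*5/12 + 449/1152*1/6 = 4727/13824
  d_4[2] = 157/576*1/6 + 389/1152*1/3 + 449/1152*7/12 = 5327/13824
d_4 = (0=1885/6912, 1=4727/13824, 2=5327/13824)

Answer: 1885/6912 4727/13824 5327/13824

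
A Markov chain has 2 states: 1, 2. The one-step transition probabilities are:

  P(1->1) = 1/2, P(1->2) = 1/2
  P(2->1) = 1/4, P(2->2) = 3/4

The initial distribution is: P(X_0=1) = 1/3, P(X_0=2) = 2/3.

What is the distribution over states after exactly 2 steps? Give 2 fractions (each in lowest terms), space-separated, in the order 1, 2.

Answer: 1/3 2/3

Derivation:
Propagating the distribution step by step (d_{t+1} = d_t * P):
d_0 = (1=1/3, 2=2/3)
  d_1[1] = 1/3*1/2 + 2/3*1/4 = 1/3
  d_1[2] = 1/3*1/2 + 2/3*3/4 = 2/3
d_1 = (1=1/3, 2=2/3)
  d_2[1] = 1/3*1/2 + 2/3*1/4 = 1/3
  d_2[2] = 1/3*1/2 + 2/3*3/4 = 2/3
d_2 = (1=1/3, 2=2/3)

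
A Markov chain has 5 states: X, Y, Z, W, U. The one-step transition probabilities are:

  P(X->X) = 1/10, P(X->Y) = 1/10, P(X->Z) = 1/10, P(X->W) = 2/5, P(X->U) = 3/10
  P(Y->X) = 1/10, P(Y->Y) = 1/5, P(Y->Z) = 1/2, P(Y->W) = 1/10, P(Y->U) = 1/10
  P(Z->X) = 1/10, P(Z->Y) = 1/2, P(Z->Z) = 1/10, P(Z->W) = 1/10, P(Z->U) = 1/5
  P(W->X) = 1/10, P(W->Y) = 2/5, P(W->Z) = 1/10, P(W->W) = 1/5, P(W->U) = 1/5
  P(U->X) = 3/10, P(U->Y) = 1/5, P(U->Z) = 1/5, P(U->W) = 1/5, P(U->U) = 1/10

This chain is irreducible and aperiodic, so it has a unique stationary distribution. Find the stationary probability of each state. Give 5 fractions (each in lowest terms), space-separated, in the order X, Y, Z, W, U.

Answer: 1639/12278 3579/12278 2865/12278 2139/12278 1028/6139

Derivation:
The stationary distribution satisfies pi = pi * P, i.e.:
  pi_X = 1/10*pi_X + 1/10*pi_Y + 1/10*pi_Z + 1/10*pi_W + 3/10*pi_U
  pi_Y = 1/10*pi_X + 1/5*pi_Y + 1/2*pi_Z + 2/5*pi_W + 1/5*pi_U
  pi_Z = 1/10*pi_X + 1/2*pi_Y + 1/10*pi_Z + 1/10*pi_W + 1/5*pi_U
  pi_W = 2/5*pi_X + 1/10*pi_Y + 1/10*pi_Z + 1/5*pi_W + 1/5*pi_U
  pi_U = 3/10*pi_X + 1/10*pi_Y + 1/5*pi_Z + 1/5*pi_W + 1/10*pi_U
with normalization: pi_X + pi_Y + pi_Z + pi_W + pi_U = 1.

Using the first 4 balance equations plus normalization, the linear system A*pi = b is:
  [-9/10, 1/10, 1/10, 1/10, 3/10] . pi = 0
  [1/10, -4/5, 1/2, 2/5, 1/5] . pi = 0
  [1/10, 1/2, -9/10, 1/10, 1/5] . pi = 0
  [2/5, 1/10, 1/10, -4/5, 1/5] . pi = 0
  [1, 1, 1, 1, 1] . pi = 1

Solving yields:
  pi_X = 1639/12278
  pi_Y = 3579/12278
  pi_Z = 2865/12278
  pi_W = 2139/12278
  pi_U = 1028/6139

Verification (pi * P):
  1639/12278*1/10 + 3579/12278*1/10 + 2865/12278*1/10 + 2139/12278*1/10 + 1028/6139*3/10 = 1639/12278 = pi_X  (ok)
  1639/12278*1/10 + 3579/12278*1/5 + 2865/12278*1/2 + 2139/12278*2/5 + 1028/6139*1/5 = 3579/12278 = pi_Y  (ok)
  1639/12278*1/10 + 3579/12278*1/2 + 2865/12278*1/10 + 2139/12278*1/10 + 1028/6139*1/5 = 2865/12278 = pi_Z  (ok)
  1639/12278*2/5 + 3579/12278*1/10 + 2865/12278*1/10 + 2139/12278*1/5 + 1028/6139*1/5 = 2139/12278 = pi_W  (ok)
  1639/12278*3/10 + 3579/12278*1/10 + 2865/12278*1/5 + 2139/12278*1/5 + 1028/6139*1/10 = 1028/6139 = pi_U  (ok)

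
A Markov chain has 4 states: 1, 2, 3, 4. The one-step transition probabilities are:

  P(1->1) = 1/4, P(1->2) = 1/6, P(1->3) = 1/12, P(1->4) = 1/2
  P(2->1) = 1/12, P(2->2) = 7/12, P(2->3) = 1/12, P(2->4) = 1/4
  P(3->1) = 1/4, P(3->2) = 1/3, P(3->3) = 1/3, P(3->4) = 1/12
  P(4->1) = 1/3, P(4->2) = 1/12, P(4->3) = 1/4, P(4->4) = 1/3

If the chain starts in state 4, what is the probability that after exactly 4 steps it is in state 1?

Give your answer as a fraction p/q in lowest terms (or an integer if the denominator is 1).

Computing P^4 by repeated multiplication:
P^1 =
  1: [1/4, 1/6, 1/12, 1/2]
  2: [1/12, 7/12, 1/12, 1/4]
  3: [1/4, 1/3, 1/3, 1/12]
  4: [1/3, 1/12, 1/4, 1/3]
P^2 =
  1: [19/72, 5/24, 3/16, 49/144]
  2: [25/144, 29/72, 7/48, 5/18]
  3: [29/144, 17/48, 13/72, 19/72]
  4: [19/72, 31/144, 29/144, 23/72]
P^3 =
  1: [421/1728, 443/1728, 323/1728, 541/1728]
  2: [89/432, 145/432, 287/1728, 505/1728]
  3: [23/108, 557/1728, 149/864, 505/1728]
  4: [13/54, 455/1728, 323/1728, 89/288]
P^4 =
  1: [1613/6912, 361/1296, 3779/20736, 1057/3456]
  2: [4529/20736, 6425/20736, 3599/20736, 229/768]
  3: [1525/6912, 1583/5184, 227/1296, 6197/20736]
  4: [601/2592, 5843/20736, 1255/6912, 395/1296]

(P^4)[4 -> 1] = 601/2592

Answer: 601/2592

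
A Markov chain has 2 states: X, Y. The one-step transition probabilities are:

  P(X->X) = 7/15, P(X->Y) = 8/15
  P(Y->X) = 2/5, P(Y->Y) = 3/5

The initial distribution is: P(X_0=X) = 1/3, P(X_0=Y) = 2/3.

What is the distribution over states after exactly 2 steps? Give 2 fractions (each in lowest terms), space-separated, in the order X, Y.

Propagating the distribution step by step (d_{t+1} = d_t * P):
d_0 = (X=1/3, Y=2/3)
  d_1[X] = 1/3*7/15 + 2/3*2/5 = 19/45
  d_1[Y] = 1/3*8/15 + 2/3*3/5 = 26/45
d_1 = (X=19/45, Y=26/45)
  d_2[X] = 19/45*7/15 + 26/45*2/5 = 289/675
  d_2[Y] = 19/45*8/15 + 26/45*3/5 = 386/675
d_2 = (X=289/675, Y=386/675)

Answer: 289/675 386/675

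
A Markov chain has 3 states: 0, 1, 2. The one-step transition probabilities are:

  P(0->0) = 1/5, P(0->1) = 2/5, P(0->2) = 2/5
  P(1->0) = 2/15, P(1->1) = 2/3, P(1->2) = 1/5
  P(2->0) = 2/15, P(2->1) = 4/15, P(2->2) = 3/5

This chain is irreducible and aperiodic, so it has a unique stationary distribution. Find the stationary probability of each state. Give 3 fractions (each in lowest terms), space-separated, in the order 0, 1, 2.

The stationary distribution satisfies pi = pi * P, i.e.:
  pi_0 = 1/5*pi_0 + 2/15*pi_1 + 2/15*pi_2
  pi_1 = 2/5*pi_0 + 2/3*pi_1 + 4/15*pi_2
  pi_2 = 2/5*pi_0 + 1/5*pi_1 + 3/5*pi_2
with normalization: pi_0 + pi_1 + pi_2 = 1.

Using the first 2 balance equations plus normalization, the linear system A*pi = b is:
  [-4/5, 2/15, 2/15] . pi = 0
  [2/5, -1/3, 4/15] . pi = 0
  [1, 1, 1] . pi = 1

Solving yields:
  pi_0 = 1/7
  pi_1 = 10/21
  pi_2 = 8/21

Verification (pi * P):
  1/7*1/5 + 10/21*2/15 + 8/21*2/15 = 1/7 = pi_0  (ok)
  1/7*2/5 + 10/21*2/3 + 8/21*4/15 = 10/21 = pi_1  (ok)
  1/7*2/5 + 10/21*1/5 + 8/21*3/5 = 8/21 = pi_2  (ok)

Answer: 1/7 10/21 8/21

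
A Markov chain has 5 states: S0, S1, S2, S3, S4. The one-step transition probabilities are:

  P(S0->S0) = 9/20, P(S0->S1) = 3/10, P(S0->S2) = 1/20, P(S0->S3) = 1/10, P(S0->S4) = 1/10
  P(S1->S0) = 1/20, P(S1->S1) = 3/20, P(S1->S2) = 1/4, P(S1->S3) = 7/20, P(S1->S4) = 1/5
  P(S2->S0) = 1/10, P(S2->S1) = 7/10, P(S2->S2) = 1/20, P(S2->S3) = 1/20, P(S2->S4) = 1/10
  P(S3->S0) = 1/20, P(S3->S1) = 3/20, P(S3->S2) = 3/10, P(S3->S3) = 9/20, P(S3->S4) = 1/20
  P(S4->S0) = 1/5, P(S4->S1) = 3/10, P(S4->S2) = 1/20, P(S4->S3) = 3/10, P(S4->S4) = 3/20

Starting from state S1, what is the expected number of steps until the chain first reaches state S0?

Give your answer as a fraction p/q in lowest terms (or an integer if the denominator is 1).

Let h_i = expected steps to first reach S0 from state i.
Boundary: h_S0 = 0.
First-step equations for the other states:
  h_S1 = 1 + 1/20*h_S0 + 3/20*h_S1 + 1/4*h_S2 + 7/20*h_S3 + 1/5*h_S4
  h_S2 = 1 + 1/10*h_S0 + 7/10*h_S1 + 1/20*h_S2 + 1/20*h_S3 + 1/10*h_S4
  h_S3 = 1 + 1/20*h_S0 + 3/20*h_S1 + 3/10*h_S2 + 9/20*h_S3 + 1/20*h_S4
  h_S4 = 1 + 1/5*h_S0 + 3/10*h_S1 + 1/20*h_S2 + 3/10*h_S3 + 3/20*h_S4

Substituting h_S0 = 0 and rearranging gives the linear system (I - Q) h = 1:
  [17/20, -1/4, -7/20, -1/5] . (h_S1, h_S2, h_S3, h_S4) = 1
  [-7/10, 19/20, -1/20, -1/10] . (h_S1, h_S2, h_S3, h_S4) = 1
  [-3/20, -3/10, 11/20, -1/20] . (h_S1, h_S2, h_S3, h_S4) = 1
  [-3/10, -1/20, -3/10, 17/20] . (h_S1, h_S2, h_S3, h_S4) = 1

Solving yields:
  h_S1 = 90520/7149
  h_S2 = 87310/7149
  h_S3 = 92410/7149
  h_S4 = 78110/7149

Starting state is S1, so the expected hitting time is h_S1 = 90520/7149.

Answer: 90520/7149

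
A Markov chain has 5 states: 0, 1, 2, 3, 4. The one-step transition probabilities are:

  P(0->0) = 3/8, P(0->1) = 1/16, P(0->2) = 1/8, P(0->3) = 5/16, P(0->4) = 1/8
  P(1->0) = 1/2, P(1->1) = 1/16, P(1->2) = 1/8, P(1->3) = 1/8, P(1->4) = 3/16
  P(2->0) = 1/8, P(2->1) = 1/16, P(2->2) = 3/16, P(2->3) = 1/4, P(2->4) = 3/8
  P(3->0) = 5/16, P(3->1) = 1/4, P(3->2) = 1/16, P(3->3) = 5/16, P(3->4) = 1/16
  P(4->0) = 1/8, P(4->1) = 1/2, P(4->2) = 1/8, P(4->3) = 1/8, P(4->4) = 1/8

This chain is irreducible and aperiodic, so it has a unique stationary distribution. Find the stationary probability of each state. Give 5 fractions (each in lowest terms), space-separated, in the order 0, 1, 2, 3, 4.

The stationary distribution satisfies pi = pi * P, i.e.:
  pi_0 = 3/8*pi_0 + 1/2*pi_1 + 1/8*pi_2 + 5/16*pi_3 + 1/8*pi_4
  pi_1 = 1/16*pi_0 + 1/16*pi_1 + 1/16*pi_2 + 1/4*pi_3 + 1/2*pi_4
  pi_2 = 1/8*pi_0 + 1/8*pi_1 + 3/16*pi_2 + 1/16*pi_3 + 1/8*pi_4
  pi_3 = 5/16*pi_0 + 1/8*pi_1 + 1/4*pi_2 + 5/16*pi_3 + 1/8*pi_4
  pi_4 = 1/8*pi_0 + 3/16*pi_1 + 3/8*pi_2 + 1/16*pi_3 + 1/8*pi_4
with normalization: pi_0 + pi_1 + pi_2 + pi_3 + pi_4 = 1.

Using the first 4 balance equations plus normalization, the linear system A*pi = b is:
  [-5/8, 1/2, 1/8, 5/16, 1/8] . pi = 0
  [1/16, -15/16, 1/16, 1/4, 1/2] . pi = 0
  [1/8, 1/8, -13/16, 1/16, 1/8] . pi = 0
  [5/16, 1/8, 1/4, -11/16, 1/8] . pi = 0
  [1, 1, 1, 1, 1] . pi = 1

Solving yields:
  pi_0 = 3808/12099
  pi_1 = 2104/12099
  pi_2 = 472/4033
  pi_3 = 986/4033
  pi_4 = 49/327

Verification (pi * P):
  3808/12099*3/8 + 2104/12099*1/2 + 472/4033*1/8 + 986/4033*5/16 + 49/327*1/8 = 3808/12099 = pi_0  (ok)
  3808/12099*1/16 + 2104/12099*1/16 + 472/4033*1/16 + 986/4033*1/4 + 49/327*1/2 = 2104/12099 = pi_1  (ok)
  3808/12099*1/8 + 2104/12099*1/8 + 472/4033*3/16 + 986/4033*1/16 + 49/327*1/8 = 472/4033 = pi_2  (ok)
  3808/12099*5/16 + 2104/12099*1/8 + 472/4033*1/4 + 986/4033*5/16 + 49/327*1/8 = 986/4033 = pi_3  (ok)
  3808/12099*1/8 + 2104/12099*3/16 + 472/4033*3/8 + 986/4033*1/16 + 49/327*1/8 = 49/327 = pi_4  (ok)

Answer: 3808/12099 2104/12099 472/4033 986/4033 49/327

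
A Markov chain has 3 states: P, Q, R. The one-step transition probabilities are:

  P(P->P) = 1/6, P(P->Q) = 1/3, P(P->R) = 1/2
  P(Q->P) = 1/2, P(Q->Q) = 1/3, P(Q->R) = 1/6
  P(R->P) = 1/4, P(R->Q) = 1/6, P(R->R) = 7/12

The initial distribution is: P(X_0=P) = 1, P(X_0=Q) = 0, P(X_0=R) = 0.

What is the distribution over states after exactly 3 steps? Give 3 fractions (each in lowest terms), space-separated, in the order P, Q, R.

Propagating the distribution step by step (d_{t+1} = d_t * P):
d_0 = (P=1, Q=0, R=0)
  d_1[P] = 1*1/6 + 0*1/2 + 0*1/4 = 1/6
  d_1[Q] = 1*1/3 + 0*1/3 + 0*1/6 = 1/3
  d_1[R] = 1*1/2 + 0*1/6 + 0*7/12 = 1/2
d_1 = (P=1/6, Q=1/3, R=1/2)
  d_2[P] = 1/6*1/6 + 1/3*1/2 + 1/2*1/4 = 23/72
  d_2[Q] = 1/6*1/3 + 1/3*1/3 + 1/2*1/6 = 1/4
  d_2[R] = 1/6*1/2 + 1/3*1/6 + 1/2*7/12 = 31/72
d_2 = (P=23/72, Q=1/4, R=31/72)
  d_3[P] = 23/72*1/6 + 1/4*1/2 + 31/72*1/4 = 247/864
  d_3[Q] = 23/72*1/3 + 1/4*1/3 + 31/72*1/6 = 113/432
  d_3[R] = 23/72*1/2 + 1/4*1/6 + 31/72*7/12 = 391/864
d_3 = (P=247/864, Q=113/432, R=391/864)

Answer: 247/864 113/432 391/864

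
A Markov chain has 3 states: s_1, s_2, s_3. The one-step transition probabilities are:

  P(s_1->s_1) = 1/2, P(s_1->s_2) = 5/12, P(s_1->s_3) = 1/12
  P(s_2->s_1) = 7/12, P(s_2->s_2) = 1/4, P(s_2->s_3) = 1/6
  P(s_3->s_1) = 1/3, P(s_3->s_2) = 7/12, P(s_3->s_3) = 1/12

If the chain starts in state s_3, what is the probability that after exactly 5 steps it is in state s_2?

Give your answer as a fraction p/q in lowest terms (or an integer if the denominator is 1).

Answer: 2585/6912

Derivation:
Computing P^5 by repeated multiplication:
P^1 =
  s_1: [1/2, 5/12, 1/12]
  s_2: [7/12, 1/4, 1/6]
  s_3: [1/3, 7/12, 1/12]
P^2 =
  s_1: [25/48, 13/36, 17/144]
  s_2: [71/144, 29/72, 5/48]
  s_3: [77/144, 1/3, 19/144]
P^3 =
  s_1: [49/96, 325/864, 49/432]
  s_2: [223/432, 317/864, 101/864]
  s_3: [437/864, 331/864, 1/9]
P^4 =
  s_1: [1771/3456, 1933/5184, 1189/10368]
  s_2: [5299/10368, 3/8, 1181/10368]
  s_3: [5323/10368, 1925/5184, 1195/10368]
P^5 =
  s_1: [1327/2592, 23243/62208, 7117/62208]
  s_2: [31867/62208, 23213/62208, 11/96]
  s_3: [15917/31104, 2585/6912, 7109/62208]

(P^5)[s_3 -> s_2] = 2585/6912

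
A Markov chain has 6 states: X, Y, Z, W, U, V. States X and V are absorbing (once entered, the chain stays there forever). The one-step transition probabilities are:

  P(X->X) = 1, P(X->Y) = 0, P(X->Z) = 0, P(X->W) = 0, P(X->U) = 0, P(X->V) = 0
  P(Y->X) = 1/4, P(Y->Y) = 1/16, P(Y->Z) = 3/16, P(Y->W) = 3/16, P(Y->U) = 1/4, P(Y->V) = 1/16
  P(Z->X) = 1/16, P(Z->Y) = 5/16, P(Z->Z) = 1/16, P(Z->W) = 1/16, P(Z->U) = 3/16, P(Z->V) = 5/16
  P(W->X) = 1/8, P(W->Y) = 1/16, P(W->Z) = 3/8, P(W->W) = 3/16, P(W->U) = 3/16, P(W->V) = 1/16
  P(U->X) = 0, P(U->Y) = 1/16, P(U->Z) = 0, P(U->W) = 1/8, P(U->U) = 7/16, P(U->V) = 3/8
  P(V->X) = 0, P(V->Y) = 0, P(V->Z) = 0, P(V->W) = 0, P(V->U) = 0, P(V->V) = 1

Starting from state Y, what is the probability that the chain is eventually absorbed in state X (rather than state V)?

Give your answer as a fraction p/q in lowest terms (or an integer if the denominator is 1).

Answer: 887/2141

Derivation:
Let a_i = P(absorbed in X | start in state i).
Boundary conditions: a_X = 1, a_V = 0.
For each transient state i, a_i = sum_j P(i->j) * a_j:
  a_Y = 1/4*a_X + 1/16*a_Y + 3/16*a_Z + 3/16*a_W + 1/4*a_U + 1/16*a_V
  a_Z = 1/16*a_X + 5/16*a_Y + 1/16*a_Z + 1/16*a_W + 3/16*a_U + 5/16*a_V
  a_W = 1/8*a_X + 1/16*a_Y + 3/8*a_Z + 3/16*a_W + 3/16*a_U + 1/16*a_V
  a_U = 0*a_X + 1/16*a_Y + 0*a_Z + 1/8*a_W + 7/16*a_U + 3/8*a_V

Substituting a_X = 1 and a_V = 0, rearrange to (I - Q) a = r where r[i] = P(i -> X):
  [15/16, -3/16, -3/16, -1/4] . (a_Y, a_Z, a_W, a_U) = 1/4
  [-5/16, 15/16, -1/16, -3/16] . (a_Y, a_Z, a_W, a_U) = 1/16
  [-1/16, -3/8, 13/16, -3/16] . (a_Y, a_Z, a_W, a_U) = 1/8
  [-1/16, 0, -1/8, 9/16] . (a_Y, a_Z, a_W, a_U) = 0

Solving yields:
  a_Y = 887/2141
  a_Z = 1609/6423
  a_W = 704/2141
  a_U = 255/2141

Starting state is Y, so the absorption probability is a_Y = 887/2141.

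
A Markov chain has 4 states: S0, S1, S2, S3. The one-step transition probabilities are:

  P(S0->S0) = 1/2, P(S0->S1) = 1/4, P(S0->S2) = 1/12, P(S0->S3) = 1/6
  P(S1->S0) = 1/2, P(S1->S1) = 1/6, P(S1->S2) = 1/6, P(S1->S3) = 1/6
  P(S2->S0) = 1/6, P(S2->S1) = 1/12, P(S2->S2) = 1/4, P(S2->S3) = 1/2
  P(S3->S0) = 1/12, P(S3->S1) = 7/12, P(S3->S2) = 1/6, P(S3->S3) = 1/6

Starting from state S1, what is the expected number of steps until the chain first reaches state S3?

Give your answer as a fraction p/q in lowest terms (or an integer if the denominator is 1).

Let h_i = expected steps to first reach S3 from state i.
Boundary: h_S3 = 0.
First-step equations for the other states:
  h_S0 = 1 + 1/2*h_S0 + 1/4*h_S1 + 1/12*h_S2 + 1/6*h_S3
  h_S1 = 1 + 1/2*h_S0 + 1/6*h_S1 + 1/6*h_S2 + 1/6*h_S3
  h_S2 = 1 + 1/6*h_S0 + 1/12*h_S1 + 1/4*h_S2 + 1/2*h_S3

Substituting h_S3 = 0 and rearranging gives the linear system (I - Q) h = 1:
  [1/2, -1/4, -1/12] . (h_S0, h_S1, h_S2) = 1
  [-1/2, 5/6, -1/6] . (h_S0, h_S1, h_S2) = 1
  [-1/6, -1/12, 3/4] . (h_S0, h_S1, h_S2) = 1

Solving yields:
  h_S0 = 198/41
  h_S1 = 192/41
  h_S2 = 120/41

Starting state is S1, so the expected hitting time is h_S1 = 192/41.

Answer: 192/41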